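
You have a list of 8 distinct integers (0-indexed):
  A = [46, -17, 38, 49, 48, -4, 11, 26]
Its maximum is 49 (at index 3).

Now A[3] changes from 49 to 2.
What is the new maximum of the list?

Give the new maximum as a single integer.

Answer: 48

Derivation:
Old max = 49 (at index 3)
Change: A[3] 49 -> 2
Changed element WAS the max -> may need rescan.
  Max of remaining elements: 48
  New max = max(2, 48) = 48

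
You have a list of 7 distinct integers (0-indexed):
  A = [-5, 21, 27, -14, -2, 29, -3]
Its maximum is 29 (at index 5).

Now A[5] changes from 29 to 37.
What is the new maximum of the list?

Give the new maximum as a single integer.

Answer: 37

Derivation:
Old max = 29 (at index 5)
Change: A[5] 29 -> 37
Changed element WAS the max -> may need rescan.
  Max of remaining elements: 27
  New max = max(37, 27) = 37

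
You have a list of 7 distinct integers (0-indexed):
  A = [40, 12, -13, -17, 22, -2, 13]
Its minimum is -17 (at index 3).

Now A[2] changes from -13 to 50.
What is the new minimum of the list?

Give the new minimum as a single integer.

Old min = -17 (at index 3)
Change: A[2] -13 -> 50
Changed element was NOT the old min.
  New min = min(old_min, new_val) = min(-17, 50) = -17

Answer: -17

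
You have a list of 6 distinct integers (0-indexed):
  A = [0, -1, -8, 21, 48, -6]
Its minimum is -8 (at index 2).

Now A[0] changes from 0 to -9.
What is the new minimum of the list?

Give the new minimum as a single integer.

Answer: -9

Derivation:
Old min = -8 (at index 2)
Change: A[0] 0 -> -9
Changed element was NOT the old min.
  New min = min(old_min, new_val) = min(-8, -9) = -9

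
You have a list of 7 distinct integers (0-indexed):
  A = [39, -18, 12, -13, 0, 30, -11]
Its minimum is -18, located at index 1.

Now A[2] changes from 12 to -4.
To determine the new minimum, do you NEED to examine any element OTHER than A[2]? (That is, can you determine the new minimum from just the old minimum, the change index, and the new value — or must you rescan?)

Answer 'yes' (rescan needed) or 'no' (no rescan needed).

Answer: no

Derivation:
Old min = -18 at index 1
Change at index 2: 12 -> -4
Index 2 was NOT the min. New min = min(-18, -4). No rescan of other elements needed.
Needs rescan: no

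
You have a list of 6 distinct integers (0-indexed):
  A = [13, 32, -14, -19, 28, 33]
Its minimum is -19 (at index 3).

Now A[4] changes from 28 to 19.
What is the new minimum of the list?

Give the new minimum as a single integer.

Answer: -19

Derivation:
Old min = -19 (at index 3)
Change: A[4] 28 -> 19
Changed element was NOT the old min.
  New min = min(old_min, new_val) = min(-19, 19) = -19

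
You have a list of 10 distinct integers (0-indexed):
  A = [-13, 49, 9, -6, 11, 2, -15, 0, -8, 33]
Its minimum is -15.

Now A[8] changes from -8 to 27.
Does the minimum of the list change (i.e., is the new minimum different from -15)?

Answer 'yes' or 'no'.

Answer: no

Derivation:
Old min = -15
Change: A[8] -8 -> 27
Changed element was NOT the min; min changes only if 27 < -15.
New min = -15; changed? no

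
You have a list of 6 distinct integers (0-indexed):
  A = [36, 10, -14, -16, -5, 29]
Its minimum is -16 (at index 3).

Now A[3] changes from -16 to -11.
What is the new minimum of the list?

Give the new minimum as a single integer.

Answer: -14

Derivation:
Old min = -16 (at index 3)
Change: A[3] -16 -> -11
Changed element WAS the min. Need to check: is -11 still <= all others?
  Min of remaining elements: -14
  New min = min(-11, -14) = -14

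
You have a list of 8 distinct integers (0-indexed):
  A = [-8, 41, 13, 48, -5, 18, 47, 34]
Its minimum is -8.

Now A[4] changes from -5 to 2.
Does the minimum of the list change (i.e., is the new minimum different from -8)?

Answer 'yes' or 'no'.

Old min = -8
Change: A[4] -5 -> 2
Changed element was NOT the min; min changes only if 2 < -8.
New min = -8; changed? no

Answer: no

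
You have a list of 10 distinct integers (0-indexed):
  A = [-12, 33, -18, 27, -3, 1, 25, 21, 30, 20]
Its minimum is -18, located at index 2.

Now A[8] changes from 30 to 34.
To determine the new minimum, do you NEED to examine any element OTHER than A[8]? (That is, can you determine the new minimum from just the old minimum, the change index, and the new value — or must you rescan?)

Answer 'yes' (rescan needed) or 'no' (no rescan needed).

Old min = -18 at index 2
Change at index 8: 30 -> 34
Index 8 was NOT the min. New min = min(-18, 34). No rescan of other elements needed.
Needs rescan: no

Answer: no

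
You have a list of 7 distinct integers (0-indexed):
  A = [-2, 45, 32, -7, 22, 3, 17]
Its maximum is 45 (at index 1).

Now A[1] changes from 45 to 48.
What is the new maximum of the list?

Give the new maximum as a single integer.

Old max = 45 (at index 1)
Change: A[1] 45 -> 48
Changed element WAS the max -> may need rescan.
  Max of remaining elements: 32
  New max = max(48, 32) = 48

Answer: 48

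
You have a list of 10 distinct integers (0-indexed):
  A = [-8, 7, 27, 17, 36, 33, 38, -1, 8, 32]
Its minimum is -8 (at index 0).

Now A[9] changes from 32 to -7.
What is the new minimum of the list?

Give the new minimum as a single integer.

Answer: -8

Derivation:
Old min = -8 (at index 0)
Change: A[9] 32 -> -7
Changed element was NOT the old min.
  New min = min(old_min, new_val) = min(-8, -7) = -8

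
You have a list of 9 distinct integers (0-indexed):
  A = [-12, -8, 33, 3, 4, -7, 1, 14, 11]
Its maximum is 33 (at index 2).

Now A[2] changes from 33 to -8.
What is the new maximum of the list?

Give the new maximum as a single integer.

Old max = 33 (at index 2)
Change: A[2] 33 -> -8
Changed element WAS the max -> may need rescan.
  Max of remaining elements: 14
  New max = max(-8, 14) = 14

Answer: 14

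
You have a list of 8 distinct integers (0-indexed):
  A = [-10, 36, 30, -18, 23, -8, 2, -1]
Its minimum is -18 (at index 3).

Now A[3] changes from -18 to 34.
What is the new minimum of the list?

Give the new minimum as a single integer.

Old min = -18 (at index 3)
Change: A[3] -18 -> 34
Changed element WAS the min. Need to check: is 34 still <= all others?
  Min of remaining elements: -10
  New min = min(34, -10) = -10

Answer: -10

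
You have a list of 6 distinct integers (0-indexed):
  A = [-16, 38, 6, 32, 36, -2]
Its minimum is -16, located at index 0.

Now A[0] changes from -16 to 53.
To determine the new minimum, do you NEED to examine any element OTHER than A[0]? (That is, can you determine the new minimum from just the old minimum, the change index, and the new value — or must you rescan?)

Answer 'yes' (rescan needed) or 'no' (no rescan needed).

Answer: yes

Derivation:
Old min = -16 at index 0
Change at index 0: -16 -> 53
Index 0 WAS the min and new value 53 > old min -16. Must rescan other elements to find the new min.
Needs rescan: yes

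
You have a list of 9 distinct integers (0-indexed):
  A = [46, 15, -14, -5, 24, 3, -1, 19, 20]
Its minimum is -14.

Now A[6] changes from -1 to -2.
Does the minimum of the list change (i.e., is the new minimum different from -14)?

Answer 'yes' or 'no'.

Old min = -14
Change: A[6] -1 -> -2
Changed element was NOT the min; min changes only if -2 < -14.
New min = -14; changed? no

Answer: no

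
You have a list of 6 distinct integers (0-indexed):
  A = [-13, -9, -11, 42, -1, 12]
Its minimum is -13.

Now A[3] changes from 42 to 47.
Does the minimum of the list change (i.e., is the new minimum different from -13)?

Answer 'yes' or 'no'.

Answer: no

Derivation:
Old min = -13
Change: A[3] 42 -> 47
Changed element was NOT the min; min changes only if 47 < -13.
New min = -13; changed? no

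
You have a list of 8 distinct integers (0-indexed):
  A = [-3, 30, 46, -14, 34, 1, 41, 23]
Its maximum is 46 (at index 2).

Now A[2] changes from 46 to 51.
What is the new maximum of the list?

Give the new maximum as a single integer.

Old max = 46 (at index 2)
Change: A[2] 46 -> 51
Changed element WAS the max -> may need rescan.
  Max of remaining elements: 41
  New max = max(51, 41) = 51

Answer: 51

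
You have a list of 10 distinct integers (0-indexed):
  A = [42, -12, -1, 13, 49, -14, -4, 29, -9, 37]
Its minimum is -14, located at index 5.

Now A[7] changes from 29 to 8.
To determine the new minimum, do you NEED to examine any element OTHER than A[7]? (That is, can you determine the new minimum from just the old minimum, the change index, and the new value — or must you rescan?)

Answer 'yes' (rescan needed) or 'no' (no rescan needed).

Old min = -14 at index 5
Change at index 7: 29 -> 8
Index 7 was NOT the min. New min = min(-14, 8). No rescan of other elements needed.
Needs rescan: no

Answer: no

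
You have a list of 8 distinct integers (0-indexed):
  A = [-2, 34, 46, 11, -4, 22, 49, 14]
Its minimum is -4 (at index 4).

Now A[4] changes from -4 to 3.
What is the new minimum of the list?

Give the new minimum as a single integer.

Old min = -4 (at index 4)
Change: A[4] -4 -> 3
Changed element WAS the min. Need to check: is 3 still <= all others?
  Min of remaining elements: -2
  New min = min(3, -2) = -2

Answer: -2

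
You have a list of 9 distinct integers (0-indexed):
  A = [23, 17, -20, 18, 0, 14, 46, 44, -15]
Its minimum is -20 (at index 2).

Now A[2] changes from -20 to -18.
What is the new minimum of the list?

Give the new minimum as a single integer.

Answer: -18

Derivation:
Old min = -20 (at index 2)
Change: A[2] -20 -> -18
Changed element WAS the min. Need to check: is -18 still <= all others?
  Min of remaining elements: -15
  New min = min(-18, -15) = -18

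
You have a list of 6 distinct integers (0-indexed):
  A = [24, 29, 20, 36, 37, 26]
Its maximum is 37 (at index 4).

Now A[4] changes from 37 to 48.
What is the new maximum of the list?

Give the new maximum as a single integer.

Old max = 37 (at index 4)
Change: A[4] 37 -> 48
Changed element WAS the max -> may need rescan.
  Max of remaining elements: 36
  New max = max(48, 36) = 48

Answer: 48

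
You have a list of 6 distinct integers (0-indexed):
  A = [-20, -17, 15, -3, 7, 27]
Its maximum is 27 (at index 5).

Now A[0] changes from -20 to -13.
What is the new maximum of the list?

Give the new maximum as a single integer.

Old max = 27 (at index 5)
Change: A[0] -20 -> -13
Changed element was NOT the old max.
  New max = max(old_max, new_val) = max(27, -13) = 27

Answer: 27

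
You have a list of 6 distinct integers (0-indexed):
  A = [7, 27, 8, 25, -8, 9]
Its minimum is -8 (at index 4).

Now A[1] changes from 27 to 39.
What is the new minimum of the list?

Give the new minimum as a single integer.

Answer: -8

Derivation:
Old min = -8 (at index 4)
Change: A[1] 27 -> 39
Changed element was NOT the old min.
  New min = min(old_min, new_val) = min(-8, 39) = -8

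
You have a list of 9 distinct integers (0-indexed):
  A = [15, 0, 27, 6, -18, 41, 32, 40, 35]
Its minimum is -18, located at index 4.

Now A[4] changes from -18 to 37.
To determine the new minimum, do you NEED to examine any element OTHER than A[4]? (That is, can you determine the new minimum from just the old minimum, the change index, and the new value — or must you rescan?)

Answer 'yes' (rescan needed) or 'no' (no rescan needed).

Old min = -18 at index 4
Change at index 4: -18 -> 37
Index 4 WAS the min and new value 37 > old min -18. Must rescan other elements to find the new min.
Needs rescan: yes

Answer: yes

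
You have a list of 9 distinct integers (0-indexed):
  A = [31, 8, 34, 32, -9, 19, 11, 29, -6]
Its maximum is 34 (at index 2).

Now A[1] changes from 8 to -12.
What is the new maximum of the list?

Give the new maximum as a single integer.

Answer: 34

Derivation:
Old max = 34 (at index 2)
Change: A[1] 8 -> -12
Changed element was NOT the old max.
  New max = max(old_max, new_val) = max(34, -12) = 34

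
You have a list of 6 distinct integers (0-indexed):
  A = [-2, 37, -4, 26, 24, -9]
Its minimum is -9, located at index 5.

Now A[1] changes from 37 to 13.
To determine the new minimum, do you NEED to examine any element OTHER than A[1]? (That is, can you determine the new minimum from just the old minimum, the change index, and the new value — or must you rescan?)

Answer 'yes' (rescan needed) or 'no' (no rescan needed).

Old min = -9 at index 5
Change at index 1: 37 -> 13
Index 1 was NOT the min. New min = min(-9, 13). No rescan of other elements needed.
Needs rescan: no

Answer: no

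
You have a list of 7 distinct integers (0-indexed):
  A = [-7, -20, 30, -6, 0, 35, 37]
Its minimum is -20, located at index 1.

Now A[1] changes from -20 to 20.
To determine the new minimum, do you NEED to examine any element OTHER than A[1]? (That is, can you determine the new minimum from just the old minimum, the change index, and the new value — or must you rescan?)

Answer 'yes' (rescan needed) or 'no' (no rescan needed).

Answer: yes

Derivation:
Old min = -20 at index 1
Change at index 1: -20 -> 20
Index 1 WAS the min and new value 20 > old min -20. Must rescan other elements to find the new min.
Needs rescan: yes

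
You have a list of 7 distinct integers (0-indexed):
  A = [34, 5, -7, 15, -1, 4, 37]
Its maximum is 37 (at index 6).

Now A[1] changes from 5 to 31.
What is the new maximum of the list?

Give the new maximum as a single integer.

Old max = 37 (at index 6)
Change: A[1] 5 -> 31
Changed element was NOT the old max.
  New max = max(old_max, new_val) = max(37, 31) = 37

Answer: 37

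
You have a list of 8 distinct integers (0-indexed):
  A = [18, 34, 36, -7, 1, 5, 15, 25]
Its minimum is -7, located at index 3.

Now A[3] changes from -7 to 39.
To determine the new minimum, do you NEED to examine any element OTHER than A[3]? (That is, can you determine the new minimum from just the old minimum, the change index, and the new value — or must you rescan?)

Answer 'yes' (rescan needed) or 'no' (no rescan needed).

Answer: yes

Derivation:
Old min = -7 at index 3
Change at index 3: -7 -> 39
Index 3 WAS the min and new value 39 > old min -7. Must rescan other elements to find the new min.
Needs rescan: yes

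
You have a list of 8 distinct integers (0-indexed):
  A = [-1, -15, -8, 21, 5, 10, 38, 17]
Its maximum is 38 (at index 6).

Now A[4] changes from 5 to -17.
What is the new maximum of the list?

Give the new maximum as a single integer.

Answer: 38

Derivation:
Old max = 38 (at index 6)
Change: A[4] 5 -> -17
Changed element was NOT the old max.
  New max = max(old_max, new_val) = max(38, -17) = 38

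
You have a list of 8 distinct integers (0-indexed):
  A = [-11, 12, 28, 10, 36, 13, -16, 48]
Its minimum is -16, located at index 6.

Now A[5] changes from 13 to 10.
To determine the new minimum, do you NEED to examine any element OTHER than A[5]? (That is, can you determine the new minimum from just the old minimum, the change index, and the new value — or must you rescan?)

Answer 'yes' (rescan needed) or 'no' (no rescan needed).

Answer: no

Derivation:
Old min = -16 at index 6
Change at index 5: 13 -> 10
Index 5 was NOT the min. New min = min(-16, 10). No rescan of other elements needed.
Needs rescan: no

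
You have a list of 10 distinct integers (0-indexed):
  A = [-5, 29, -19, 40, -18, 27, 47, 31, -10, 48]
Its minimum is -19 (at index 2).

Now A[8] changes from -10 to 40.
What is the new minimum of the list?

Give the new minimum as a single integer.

Old min = -19 (at index 2)
Change: A[8] -10 -> 40
Changed element was NOT the old min.
  New min = min(old_min, new_val) = min(-19, 40) = -19

Answer: -19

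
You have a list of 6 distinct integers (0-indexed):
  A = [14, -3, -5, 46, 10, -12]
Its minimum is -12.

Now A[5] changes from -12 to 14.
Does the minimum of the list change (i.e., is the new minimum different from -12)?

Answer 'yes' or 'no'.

Old min = -12
Change: A[5] -12 -> 14
Changed element was the min; new min must be rechecked.
New min = -5; changed? yes

Answer: yes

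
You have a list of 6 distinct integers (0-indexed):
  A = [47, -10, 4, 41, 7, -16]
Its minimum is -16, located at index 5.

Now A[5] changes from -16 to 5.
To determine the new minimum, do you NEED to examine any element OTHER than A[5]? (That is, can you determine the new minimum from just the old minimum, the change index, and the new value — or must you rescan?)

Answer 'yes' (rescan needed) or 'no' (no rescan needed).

Answer: yes

Derivation:
Old min = -16 at index 5
Change at index 5: -16 -> 5
Index 5 WAS the min and new value 5 > old min -16. Must rescan other elements to find the new min.
Needs rescan: yes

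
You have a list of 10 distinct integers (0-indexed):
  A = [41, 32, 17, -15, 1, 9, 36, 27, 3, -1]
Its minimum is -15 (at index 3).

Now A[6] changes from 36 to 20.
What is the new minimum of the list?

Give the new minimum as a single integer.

Old min = -15 (at index 3)
Change: A[6] 36 -> 20
Changed element was NOT the old min.
  New min = min(old_min, new_val) = min(-15, 20) = -15

Answer: -15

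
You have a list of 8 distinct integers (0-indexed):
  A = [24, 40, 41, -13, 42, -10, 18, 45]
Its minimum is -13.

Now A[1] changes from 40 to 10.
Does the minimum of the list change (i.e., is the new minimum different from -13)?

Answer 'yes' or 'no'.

Answer: no

Derivation:
Old min = -13
Change: A[1] 40 -> 10
Changed element was NOT the min; min changes only if 10 < -13.
New min = -13; changed? no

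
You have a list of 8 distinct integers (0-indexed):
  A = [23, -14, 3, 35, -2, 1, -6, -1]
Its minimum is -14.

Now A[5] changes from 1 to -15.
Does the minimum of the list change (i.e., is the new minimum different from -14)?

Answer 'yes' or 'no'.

Answer: yes

Derivation:
Old min = -14
Change: A[5] 1 -> -15
Changed element was NOT the min; min changes only if -15 < -14.
New min = -15; changed? yes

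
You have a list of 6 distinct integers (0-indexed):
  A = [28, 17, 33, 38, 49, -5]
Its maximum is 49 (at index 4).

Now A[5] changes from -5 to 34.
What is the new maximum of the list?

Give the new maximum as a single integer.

Old max = 49 (at index 4)
Change: A[5] -5 -> 34
Changed element was NOT the old max.
  New max = max(old_max, new_val) = max(49, 34) = 49

Answer: 49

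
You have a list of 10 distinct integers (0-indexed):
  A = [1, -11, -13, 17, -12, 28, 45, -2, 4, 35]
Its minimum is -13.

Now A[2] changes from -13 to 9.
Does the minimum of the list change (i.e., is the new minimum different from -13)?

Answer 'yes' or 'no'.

Answer: yes

Derivation:
Old min = -13
Change: A[2] -13 -> 9
Changed element was the min; new min must be rechecked.
New min = -12; changed? yes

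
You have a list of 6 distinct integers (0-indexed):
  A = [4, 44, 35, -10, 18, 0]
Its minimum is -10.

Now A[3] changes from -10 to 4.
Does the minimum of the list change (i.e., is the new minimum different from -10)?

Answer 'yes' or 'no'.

Answer: yes

Derivation:
Old min = -10
Change: A[3] -10 -> 4
Changed element was the min; new min must be rechecked.
New min = 0; changed? yes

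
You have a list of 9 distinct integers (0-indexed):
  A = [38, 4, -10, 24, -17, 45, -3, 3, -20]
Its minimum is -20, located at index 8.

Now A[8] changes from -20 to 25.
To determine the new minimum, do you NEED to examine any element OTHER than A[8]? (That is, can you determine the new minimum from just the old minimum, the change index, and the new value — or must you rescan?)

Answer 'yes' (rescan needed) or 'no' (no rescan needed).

Answer: yes

Derivation:
Old min = -20 at index 8
Change at index 8: -20 -> 25
Index 8 WAS the min and new value 25 > old min -20. Must rescan other elements to find the new min.
Needs rescan: yes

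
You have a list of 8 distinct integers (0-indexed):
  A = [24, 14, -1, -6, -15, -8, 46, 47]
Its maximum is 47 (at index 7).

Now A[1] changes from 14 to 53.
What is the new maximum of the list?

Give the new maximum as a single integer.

Answer: 53

Derivation:
Old max = 47 (at index 7)
Change: A[1] 14 -> 53
Changed element was NOT the old max.
  New max = max(old_max, new_val) = max(47, 53) = 53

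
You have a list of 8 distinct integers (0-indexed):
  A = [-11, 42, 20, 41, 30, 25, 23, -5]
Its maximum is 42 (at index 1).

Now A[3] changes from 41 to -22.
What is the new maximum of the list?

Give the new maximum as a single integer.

Answer: 42

Derivation:
Old max = 42 (at index 1)
Change: A[3] 41 -> -22
Changed element was NOT the old max.
  New max = max(old_max, new_val) = max(42, -22) = 42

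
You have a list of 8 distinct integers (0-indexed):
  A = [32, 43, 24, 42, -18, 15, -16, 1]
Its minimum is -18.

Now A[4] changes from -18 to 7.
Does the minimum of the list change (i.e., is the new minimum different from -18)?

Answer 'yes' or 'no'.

Old min = -18
Change: A[4] -18 -> 7
Changed element was the min; new min must be rechecked.
New min = -16; changed? yes

Answer: yes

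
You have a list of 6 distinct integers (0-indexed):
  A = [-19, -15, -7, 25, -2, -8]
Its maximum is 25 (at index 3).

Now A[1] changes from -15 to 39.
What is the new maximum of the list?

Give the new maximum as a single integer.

Answer: 39

Derivation:
Old max = 25 (at index 3)
Change: A[1] -15 -> 39
Changed element was NOT the old max.
  New max = max(old_max, new_val) = max(25, 39) = 39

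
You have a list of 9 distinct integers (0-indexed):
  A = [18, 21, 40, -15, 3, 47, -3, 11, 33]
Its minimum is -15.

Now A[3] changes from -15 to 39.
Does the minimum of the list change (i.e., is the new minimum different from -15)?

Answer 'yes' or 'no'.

Old min = -15
Change: A[3] -15 -> 39
Changed element was the min; new min must be rechecked.
New min = -3; changed? yes

Answer: yes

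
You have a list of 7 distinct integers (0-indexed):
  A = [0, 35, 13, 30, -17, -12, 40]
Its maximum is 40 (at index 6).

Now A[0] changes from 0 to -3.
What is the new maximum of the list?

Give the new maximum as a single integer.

Answer: 40

Derivation:
Old max = 40 (at index 6)
Change: A[0] 0 -> -3
Changed element was NOT the old max.
  New max = max(old_max, new_val) = max(40, -3) = 40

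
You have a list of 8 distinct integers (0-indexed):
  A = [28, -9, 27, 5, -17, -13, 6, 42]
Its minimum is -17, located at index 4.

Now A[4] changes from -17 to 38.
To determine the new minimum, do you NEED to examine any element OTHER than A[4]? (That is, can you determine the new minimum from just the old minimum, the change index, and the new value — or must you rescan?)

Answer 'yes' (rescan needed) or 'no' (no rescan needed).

Old min = -17 at index 4
Change at index 4: -17 -> 38
Index 4 WAS the min and new value 38 > old min -17. Must rescan other elements to find the new min.
Needs rescan: yes

Answer: yes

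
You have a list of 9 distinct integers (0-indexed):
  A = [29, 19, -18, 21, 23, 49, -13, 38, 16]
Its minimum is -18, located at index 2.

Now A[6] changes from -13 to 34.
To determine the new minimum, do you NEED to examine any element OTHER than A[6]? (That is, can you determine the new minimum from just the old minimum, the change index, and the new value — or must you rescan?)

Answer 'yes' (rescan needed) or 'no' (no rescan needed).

Answer: no

Derivation:
Old min = -18 at index 2
Change at index 6: -13 -> 34
Index 6 was NOT the min. New min = min(-18, 34). No rescan of other elements needed.
Needs rescan: no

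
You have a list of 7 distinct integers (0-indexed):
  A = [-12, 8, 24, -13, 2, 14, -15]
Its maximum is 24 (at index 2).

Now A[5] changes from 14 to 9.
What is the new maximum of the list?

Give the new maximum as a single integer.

Old max = 24 (at index 2)
Change: A[5] 14 -> 9
Changed element was NOT the old max.
  New max = max(old_max, new_val) = max(24, 9) = 24

Answer: 24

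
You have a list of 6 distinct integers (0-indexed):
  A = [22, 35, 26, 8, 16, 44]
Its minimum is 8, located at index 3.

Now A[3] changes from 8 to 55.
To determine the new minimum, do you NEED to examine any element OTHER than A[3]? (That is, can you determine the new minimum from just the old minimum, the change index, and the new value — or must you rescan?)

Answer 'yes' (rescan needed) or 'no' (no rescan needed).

Answer: yes

Derivation:
Old min = 8 at index 3
Change at index 3: 8 -> 55
Index 3 WAS the min and new value 55 > old min 8. Must rescan other elements to find the new min.
Needs rescan: yes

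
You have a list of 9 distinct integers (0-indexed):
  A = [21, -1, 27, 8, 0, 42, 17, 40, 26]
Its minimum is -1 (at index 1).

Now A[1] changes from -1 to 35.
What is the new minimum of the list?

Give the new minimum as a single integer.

Old min = -1 (at index 1)
Change: A[1] -1 -> 35
Changed element WAS the min. Need to check: is 35 still <= all others?
  Min of remaining elements: 0
  New min = min(35, 0) = 0

Answer: 0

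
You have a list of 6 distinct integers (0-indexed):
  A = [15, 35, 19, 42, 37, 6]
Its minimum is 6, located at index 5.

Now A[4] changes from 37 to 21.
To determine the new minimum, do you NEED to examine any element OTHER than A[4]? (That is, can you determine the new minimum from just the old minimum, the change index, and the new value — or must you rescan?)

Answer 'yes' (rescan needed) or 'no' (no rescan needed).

Old min = 6 at index 5
Change at index 4: 37 -> 21
Index 4 was NOT the min. New min = min(6, 21). No rescan of other elements needed.
Needs rescan: no

Answer: no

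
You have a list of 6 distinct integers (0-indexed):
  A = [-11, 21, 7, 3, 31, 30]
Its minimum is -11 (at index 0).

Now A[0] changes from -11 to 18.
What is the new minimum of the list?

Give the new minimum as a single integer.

Old min = -11 (at index 0)
Change: A[0] -11 -> 18
Changed element WAS the min. Need to check: is 18 still <= all others?
  Min of remaining elements: 3
  New min = min(18, 3) = 3

Answer: 3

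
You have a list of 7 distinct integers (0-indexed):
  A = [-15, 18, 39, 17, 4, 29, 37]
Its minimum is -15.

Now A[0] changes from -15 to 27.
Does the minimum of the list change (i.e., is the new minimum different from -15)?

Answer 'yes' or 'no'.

Answer: yes

Derivation:
Old min = -15
Change: A[0] -15 -> 27
Changed element was the min; new min must be rechecked.
New min = 4; changed? yes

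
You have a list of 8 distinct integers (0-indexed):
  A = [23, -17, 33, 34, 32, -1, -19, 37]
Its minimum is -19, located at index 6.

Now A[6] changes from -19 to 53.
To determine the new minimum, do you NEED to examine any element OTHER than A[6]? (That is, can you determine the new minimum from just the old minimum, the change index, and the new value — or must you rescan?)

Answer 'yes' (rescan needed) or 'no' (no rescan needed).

Answer: yes

Derivation:
Old min = -19 at index 6
Change at index 6: -19 -> 53
Index 6 WAS the min and new value 53 > old min -19. Must rescan other elements to find the new min.
Needs rescan: yes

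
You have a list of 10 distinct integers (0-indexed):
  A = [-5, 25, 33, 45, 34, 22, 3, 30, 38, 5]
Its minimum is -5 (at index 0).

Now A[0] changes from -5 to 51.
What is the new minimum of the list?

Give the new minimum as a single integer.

Old min = -5 (at index 0)
Change: A[0] -5 -> 51
Changed element WAS the min. Need to check: is 51 still <= all others?
  Min of remaining elements: 3
  New min = min(51, 3) = 3

Answer: 3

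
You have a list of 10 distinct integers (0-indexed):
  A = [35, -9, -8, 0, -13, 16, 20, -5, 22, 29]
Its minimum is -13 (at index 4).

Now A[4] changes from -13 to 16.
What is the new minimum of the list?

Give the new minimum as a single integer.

Answer: -9

Derivation:
Old min = -13 (at index 4)
Change: A[4] -13 -> 16
Changed element WAS the min. Need to check: is 16 still <= all others?
  Min of remaining elements: -9
  New min = min(16, -9) = -9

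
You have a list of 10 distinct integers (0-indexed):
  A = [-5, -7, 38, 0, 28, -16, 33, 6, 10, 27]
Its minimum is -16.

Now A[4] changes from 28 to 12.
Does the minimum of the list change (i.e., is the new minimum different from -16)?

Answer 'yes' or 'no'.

Old min = -16
Change: A[4] 28 -> 12
Changed element was NOT the min; min changes only if 12 < -16.
New min = -16; changed? no

Answer: no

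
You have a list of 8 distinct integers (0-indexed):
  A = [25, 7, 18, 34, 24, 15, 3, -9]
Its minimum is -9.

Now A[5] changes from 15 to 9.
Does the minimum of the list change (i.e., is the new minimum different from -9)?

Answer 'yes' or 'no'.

Old min = -9
Change: A[5] 15 -> 9
Changed element was NOT the min; min changes only if 9 < -9.
New min = -9; changed? no

Answer: no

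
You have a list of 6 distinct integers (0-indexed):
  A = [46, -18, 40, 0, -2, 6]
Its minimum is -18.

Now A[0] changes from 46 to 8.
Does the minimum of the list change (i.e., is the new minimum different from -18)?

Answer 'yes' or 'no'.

Answer: no

Derivation:
Old min = -18
Change: A[0] 46 -> 8
Changed element was NOT the min; min changes only if 8 < -18.
New min = -18; changed? no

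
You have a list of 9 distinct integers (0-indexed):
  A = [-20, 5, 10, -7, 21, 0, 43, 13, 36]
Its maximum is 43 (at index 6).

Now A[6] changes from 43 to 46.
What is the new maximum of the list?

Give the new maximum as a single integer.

Old max = 43 (at index 6)
Change: A[6] 43 -> 46
Changed element WAS the max -> may need rescan.
  Max of remaining elements: 36
  New max = max(46, 36) = 46

Answer: 46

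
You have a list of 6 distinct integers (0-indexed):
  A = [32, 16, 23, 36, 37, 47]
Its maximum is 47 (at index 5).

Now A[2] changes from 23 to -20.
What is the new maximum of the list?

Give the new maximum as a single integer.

Old max = 47 (at index 5)
Change: A[2] 23 -> -20
Changed element was NOT the old max.
  New max = max(old_max, new_val) = max(47, -20) = 47

Answer: 47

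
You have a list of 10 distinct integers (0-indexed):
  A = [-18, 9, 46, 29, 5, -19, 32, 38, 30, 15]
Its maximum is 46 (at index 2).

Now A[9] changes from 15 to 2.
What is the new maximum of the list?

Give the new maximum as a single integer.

Old max = 46 (at index 2)
Change: A[9] 15 -> 2
Changed element was NOT the old max.
  New max = max(old_max, new_val) = max(46, 2) = 46

Answer: 46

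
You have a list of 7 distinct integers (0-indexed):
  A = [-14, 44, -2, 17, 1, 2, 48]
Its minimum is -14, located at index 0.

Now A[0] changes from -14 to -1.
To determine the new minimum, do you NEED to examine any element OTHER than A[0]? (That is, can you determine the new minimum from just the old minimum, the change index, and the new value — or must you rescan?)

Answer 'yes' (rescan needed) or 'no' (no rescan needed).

Answer: yes

Derivation:
Old min = -14 at index 0
Change at index 0: -14 -> -1
Index 0 WAS the min and new value -1 > old min -14. Must rescan other elements to find the new min.
Needs rescan: yes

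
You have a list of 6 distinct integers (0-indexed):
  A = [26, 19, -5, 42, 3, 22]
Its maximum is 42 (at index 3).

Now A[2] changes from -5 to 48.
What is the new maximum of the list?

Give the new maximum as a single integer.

Answer: 48

Derivation:
Old max = 42 (at index 3)
Change: A[2] -5 -> 48
Changed element was NOT the old max.
  New max = max(old_max, new_val) = max(42, 48) = 48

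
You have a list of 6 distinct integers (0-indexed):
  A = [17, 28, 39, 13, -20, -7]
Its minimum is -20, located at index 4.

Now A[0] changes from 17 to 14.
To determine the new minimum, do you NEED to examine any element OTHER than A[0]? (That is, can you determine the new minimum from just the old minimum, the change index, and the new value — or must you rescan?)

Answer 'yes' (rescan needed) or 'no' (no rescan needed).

Old min = -20 at index 4
Change at index 0: 17 -> 14
Index 0 was NOT the min. New min = min(-20, 14). No rescan of other elements needed.
Needs rescan: no

Answer: no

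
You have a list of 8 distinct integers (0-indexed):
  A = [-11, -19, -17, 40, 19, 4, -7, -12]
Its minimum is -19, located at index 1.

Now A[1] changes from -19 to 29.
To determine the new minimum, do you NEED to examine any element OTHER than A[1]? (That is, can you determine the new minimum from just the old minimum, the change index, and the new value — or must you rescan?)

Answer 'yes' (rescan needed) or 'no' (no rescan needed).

Old min = -19 at index 1
Change at index 1: -19 -> 29
Index 1 WAS the min and new value 29 > old min -19. Must rescan other elements to find the new min.
Needs rescan: yes

Answer: yes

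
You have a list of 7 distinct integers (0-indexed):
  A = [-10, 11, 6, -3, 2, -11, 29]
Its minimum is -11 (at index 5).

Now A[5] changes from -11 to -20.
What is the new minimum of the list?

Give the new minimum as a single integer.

Old min = -11 (at index 5)
Change: A[5] -11 -> -20
Changed element WAS the min. Need to check: is -20 still <= all others?
  Min of remaining elements: -10
  New min = min(-20, -10) = -20

Answer: -20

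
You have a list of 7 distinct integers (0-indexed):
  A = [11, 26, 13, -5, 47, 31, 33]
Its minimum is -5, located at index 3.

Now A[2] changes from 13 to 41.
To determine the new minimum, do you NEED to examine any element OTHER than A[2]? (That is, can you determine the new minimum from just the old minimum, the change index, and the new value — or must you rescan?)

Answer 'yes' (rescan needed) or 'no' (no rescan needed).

Answer: no

Derivation:
Old min = -5 at index 3
Change at index 2: 13 -> 41
Index 2 was NOT the min. New min = min(-5, 41). No rescan of other elements needed.
Needs rescan: no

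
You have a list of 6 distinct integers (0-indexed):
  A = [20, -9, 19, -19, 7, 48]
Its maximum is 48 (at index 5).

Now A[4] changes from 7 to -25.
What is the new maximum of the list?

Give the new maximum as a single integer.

Old max = 48 (at index 5)
Change: A[4] 7 -> -25
Changed element was NOT the old max.
  New max = max(old_max, new_val) = max(48, -25) = 48

Answer: 48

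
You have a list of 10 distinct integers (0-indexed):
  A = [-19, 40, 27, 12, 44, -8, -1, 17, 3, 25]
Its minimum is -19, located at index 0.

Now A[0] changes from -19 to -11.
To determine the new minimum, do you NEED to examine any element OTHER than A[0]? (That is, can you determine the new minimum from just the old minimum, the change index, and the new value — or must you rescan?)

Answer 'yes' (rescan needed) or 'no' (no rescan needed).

Old min = -19 at index 0
Change at index 0: -19 -> -11
Index 0 WAS the min and new value -11 > old min -19. Must rescan other elements to find the new min.
Needs rescan: yes

Answer: yes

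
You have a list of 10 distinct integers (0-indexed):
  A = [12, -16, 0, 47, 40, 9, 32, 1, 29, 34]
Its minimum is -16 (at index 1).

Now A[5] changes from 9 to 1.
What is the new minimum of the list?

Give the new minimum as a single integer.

Old min = -16 (at index 1)
Change: A[5] 9 -> 1
Changed element was NOT the old min.
  New min = min(old_min, new_val) = min(-16, 1) = -16

Answer: -16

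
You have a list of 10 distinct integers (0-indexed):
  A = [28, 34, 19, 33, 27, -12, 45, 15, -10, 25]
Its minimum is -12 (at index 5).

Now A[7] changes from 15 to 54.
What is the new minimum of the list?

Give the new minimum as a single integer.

Answer: -12

Derivation:
Old min = -12 (at index 5)
Change: A[7] 15 -> 54
Changed element was NOT the old min.
  New min = min(old_min, new_val) = min(-12, 54) = -12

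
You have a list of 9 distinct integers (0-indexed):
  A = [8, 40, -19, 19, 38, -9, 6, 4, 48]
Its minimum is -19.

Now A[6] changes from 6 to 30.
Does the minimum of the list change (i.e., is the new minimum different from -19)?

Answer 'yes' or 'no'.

Answer: no

Derivation:
Old min = -19
Change: A[6] 6 -> 30
Changed element was NOT the min; min changes only if 30 < -19.
New min = -19; changed? no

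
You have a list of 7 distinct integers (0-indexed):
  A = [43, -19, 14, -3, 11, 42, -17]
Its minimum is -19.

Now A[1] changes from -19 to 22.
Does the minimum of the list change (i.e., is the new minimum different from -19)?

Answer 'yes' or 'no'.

Answer: yes

Derivation:
Old min = -19
Change: A[1] -19 -> 22
Changed element was the min; new min must be rechecked.
New min = -17; changed? yes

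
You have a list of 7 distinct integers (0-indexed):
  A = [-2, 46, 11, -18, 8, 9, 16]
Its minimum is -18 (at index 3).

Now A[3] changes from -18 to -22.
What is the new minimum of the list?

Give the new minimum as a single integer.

Answer: -22

Derivation:
Old min = -18 (at index 3)
Change: A[3] -18 -> -22
Changed element WAS the min. Need to check: is -22 still <= all others?
  Min of remaining elements: -2
  New min = min(-22, -2) = -22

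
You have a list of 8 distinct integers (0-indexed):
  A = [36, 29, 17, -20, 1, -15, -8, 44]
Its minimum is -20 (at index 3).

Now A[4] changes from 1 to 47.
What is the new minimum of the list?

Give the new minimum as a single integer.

Answer: -20

Derivation:
Old min = -20 (at index 3)
Change: A[4] 1 -> 47
Changed element was NOT the old min.
  New min = min(old_min, new_val) = min(-20, 47) = -20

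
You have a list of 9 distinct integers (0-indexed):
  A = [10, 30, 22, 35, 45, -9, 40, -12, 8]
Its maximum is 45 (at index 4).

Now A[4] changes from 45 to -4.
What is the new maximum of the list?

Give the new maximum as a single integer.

Old max = 45 (at index 4)
Change: A[4] 45 -> -4
Changed element WAS the max -> may need rescan.
  Max of remaining elements: 40
  New max = max(-4, 40) = 40

Answer: 40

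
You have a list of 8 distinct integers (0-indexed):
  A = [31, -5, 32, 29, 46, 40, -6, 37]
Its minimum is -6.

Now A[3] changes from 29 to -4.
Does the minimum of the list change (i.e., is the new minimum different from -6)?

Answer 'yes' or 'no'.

Answer: no

Derivation:
Old min = -6
Change: A[3] 29 -> -4
Changed element was NOT the min; min changes only if -4 < -6.
New min = -6; changed? no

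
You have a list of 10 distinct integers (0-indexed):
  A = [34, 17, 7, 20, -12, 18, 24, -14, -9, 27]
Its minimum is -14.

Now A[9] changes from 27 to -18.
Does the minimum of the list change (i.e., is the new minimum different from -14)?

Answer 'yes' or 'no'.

Answer: yes

Derivation:
Old min = -14
Change: A[9] 27 -> -18
Changed element was NOT the min; min changes only if -18 < -14.
New min = -18; changed? yes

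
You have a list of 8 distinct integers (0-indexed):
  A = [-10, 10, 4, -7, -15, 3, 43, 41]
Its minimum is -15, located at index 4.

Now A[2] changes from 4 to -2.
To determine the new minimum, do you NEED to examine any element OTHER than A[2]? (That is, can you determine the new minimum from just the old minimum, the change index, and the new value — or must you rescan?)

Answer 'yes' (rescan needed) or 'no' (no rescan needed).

Answer: no

Derivation:
Old min = -15 at index 4
Change at index 2: 4 -> -2
Index 2 was NOT the min. New min = min(-15, -2). No rescan of other elements needed.
Needs rescan: no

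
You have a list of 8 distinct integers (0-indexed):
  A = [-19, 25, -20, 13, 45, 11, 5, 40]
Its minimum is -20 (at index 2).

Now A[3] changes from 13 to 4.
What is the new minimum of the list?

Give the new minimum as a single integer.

Old min = -20 (at index 2)
Change: A[3] 13 -> 4
Changed element was NOT the old min.
  New min = min(old_min, new_val) = min(-20, 4) = -20

Answer: -20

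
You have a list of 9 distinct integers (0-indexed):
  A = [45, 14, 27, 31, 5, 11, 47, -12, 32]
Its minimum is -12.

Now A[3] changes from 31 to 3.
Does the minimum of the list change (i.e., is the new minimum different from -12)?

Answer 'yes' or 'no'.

Old min = -12
Change: A[3] 31 -> 3
Changed element was NOT the min; min changes only if 3 < -12.
New min = -12; changed? no

Answer: no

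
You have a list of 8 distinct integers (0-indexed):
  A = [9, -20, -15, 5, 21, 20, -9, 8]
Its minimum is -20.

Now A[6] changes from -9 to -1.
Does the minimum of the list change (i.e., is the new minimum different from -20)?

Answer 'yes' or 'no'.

Answer: no

Derivation:
Old min = -20
Change: A[6] -9 -> -1
Changed element was NOT the min; min changes only if -1 < -20.
New min = -20; changed? no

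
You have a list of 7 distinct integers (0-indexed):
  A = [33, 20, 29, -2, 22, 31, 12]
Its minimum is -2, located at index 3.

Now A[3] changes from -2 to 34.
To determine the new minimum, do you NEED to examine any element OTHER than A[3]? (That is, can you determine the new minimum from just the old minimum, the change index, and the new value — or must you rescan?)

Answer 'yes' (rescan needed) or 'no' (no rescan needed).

Answer: yes

Derivation:
Old min = -2 at index 3
Change at index 3: -2 -> 34
Index 3 WAS the min and new value 34 > old min -2. Must rescan other elements to find the new min.
Needs rescan: yes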